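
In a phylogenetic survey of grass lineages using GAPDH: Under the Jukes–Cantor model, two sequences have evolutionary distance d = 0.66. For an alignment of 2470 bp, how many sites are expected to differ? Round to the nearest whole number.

1084

Invert JC69: p = (3/4)(1 − e^(−4d/3)) = 0.75 × (1 − e^(-0.88)) = 0.75 × (1 − 0.414783) = 0.438913.
Expected differing sites = pL ≈ 0.438913 × 2470 = 1084.11511 ≈ 1084.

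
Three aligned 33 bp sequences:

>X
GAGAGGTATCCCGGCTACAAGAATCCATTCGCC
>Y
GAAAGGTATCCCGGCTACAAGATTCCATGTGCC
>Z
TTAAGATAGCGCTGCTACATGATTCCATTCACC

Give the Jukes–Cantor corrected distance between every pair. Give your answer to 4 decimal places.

X–Y: 4/33 sites differ → p ≈ 0.121212, d = −0.75 ln(1 − 0.161616) = 0.132209 ≈ 0.1322.
X–Z: 10/33 sites differ → p ≈ 0.30303, d = −0.75 ln(1 − 0.40404) = 0.388186 ≈ 0.3882.
Y–Z: 10/33 sites differ → p ≈ 0.30303, d = −0.75 ln(1 − 0.40404) = 0.388186 ≈ 0.3882.

d(X,Y) = 0.1322, d(X,Z) = 0.3882, d(Y,Z) = 0.3882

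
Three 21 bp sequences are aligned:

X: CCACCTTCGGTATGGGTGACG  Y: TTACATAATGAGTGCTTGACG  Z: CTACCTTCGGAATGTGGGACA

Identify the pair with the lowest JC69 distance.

X and Z

X–Y: 10/21 differ, p = 0.476, d = 0.756.
X–Z: 5/21 differ, p = 0.238, d = 0.286.
Y–Z: 10/21 differ, p = 0.476, d = 0.756.
The smallest distance is between X and Z.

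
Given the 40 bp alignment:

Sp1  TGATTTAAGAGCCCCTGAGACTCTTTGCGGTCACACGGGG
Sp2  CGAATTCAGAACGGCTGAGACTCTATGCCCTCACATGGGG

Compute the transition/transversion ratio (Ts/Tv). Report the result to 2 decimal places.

0.43

Transitions are A↔G and C↔T; transversions are all other mismatches.
Transitions: 3. Transversions: 7.
R = 3/7 = 0.428571… ≈ 0.43 (to 2 d.p.).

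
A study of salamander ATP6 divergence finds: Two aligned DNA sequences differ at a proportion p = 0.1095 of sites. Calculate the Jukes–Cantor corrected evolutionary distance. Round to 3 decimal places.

d = −(3/4) ln(1 − 4p/3) = −0.75 ln(1 − 0.146) = −0.75 ln(0.854)
  = −0.75 × (-0.157824) = 0.118368 substitutions/site.

0.118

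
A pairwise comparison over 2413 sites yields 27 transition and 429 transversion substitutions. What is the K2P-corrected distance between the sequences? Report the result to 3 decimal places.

P = 27/2413 ≈ 0.011189 and Q = 429/2413 ≈ 0.177787.
Under the Kimura two-parameter model, d = −½ ln(1 − 2P − Q) − ¼ ln(1 − 2Q).
1 − 2P − Q = 0.799835, giving −½ ln(0.799835) = 0.111675.
1 − 2Q = 0.644426, giving −¼ ln(0.644426) = 0.109849.
d = 0.111675 + 0.109849 = 0.221524.

0.222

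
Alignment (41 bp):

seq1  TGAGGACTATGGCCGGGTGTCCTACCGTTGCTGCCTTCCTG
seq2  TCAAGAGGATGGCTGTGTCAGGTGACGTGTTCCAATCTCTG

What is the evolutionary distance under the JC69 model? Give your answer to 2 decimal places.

0.86

The sequences differ at 21 of 41 sites, so p = 21/41 ≈ 0.512195.
d = −(3/4) ln(1 − 4p/3) = −0.75 ln(1 − 0.682927) = −0.75 ln(0.317073)
  = −0.75 × (-1.148623) = 0.861467 substitutions/site.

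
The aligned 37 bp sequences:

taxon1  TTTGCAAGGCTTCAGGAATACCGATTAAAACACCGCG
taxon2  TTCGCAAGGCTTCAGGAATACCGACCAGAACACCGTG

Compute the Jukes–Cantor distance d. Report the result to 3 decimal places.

The sequences differ at 5 of 37 sites (3, 25, 26, 28, 36), so p = 5/37 ≈ 0.135135.
d = −(3/4) ln(1 − 4p/3) = −0.75 ln(1 − 0.18018) = −0.75 ln(0.81982)
  = −0.75 × (-0.198670) = 0.149003 substitutions/site.

0.149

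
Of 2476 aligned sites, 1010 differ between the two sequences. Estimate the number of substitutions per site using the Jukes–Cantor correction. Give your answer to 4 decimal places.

0.5888

p = 1010/2476 ≈ 0.407916.
d = −(3/4) ln(1 − 4p/3) = −0.75 ln(1 − 0.543888) = −0.75 ln(0.456112)
  = −0.75 × (-0.785017) = 0.588763 substitutions/site.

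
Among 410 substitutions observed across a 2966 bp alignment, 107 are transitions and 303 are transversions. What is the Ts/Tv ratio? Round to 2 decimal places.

R = 107/303 = 0.353135… ≈ 0.35 (to 2 d.p.).

0.35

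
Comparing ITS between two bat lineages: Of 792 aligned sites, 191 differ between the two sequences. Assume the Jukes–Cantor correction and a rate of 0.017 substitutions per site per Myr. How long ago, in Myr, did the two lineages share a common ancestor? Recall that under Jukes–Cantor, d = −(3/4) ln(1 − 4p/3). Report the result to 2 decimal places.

8.56

p = 191/792 ≈ 0.241162.
d = −(3/4) ln(1 − 4p/3) = −0.75 ln(1 − 0.321549) = −0.75 ln(0.678451)
  = −0.75 × (-0.387943) = 0.290957 substitutions/site.
Under a molecular clock d = 2μt, so t = d/(2μ) = 0.290957 / (2 × 0.017) = 8.56 Myr.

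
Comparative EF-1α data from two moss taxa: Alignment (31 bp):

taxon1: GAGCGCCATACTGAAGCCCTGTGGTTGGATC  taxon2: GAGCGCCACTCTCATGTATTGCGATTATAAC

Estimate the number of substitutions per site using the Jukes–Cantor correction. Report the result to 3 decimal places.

0.544

The sequences differ at 12 of 31 sites, so p = 12/31 ≈ 0.387097.
d = −(3/4) ln(1 − 4p/3) = −0.75 ln(1 − 0.516129) = −0.75 ln(0.483871)
  = −0.75 × (-0.725937) = 0.544453 substitutions/site.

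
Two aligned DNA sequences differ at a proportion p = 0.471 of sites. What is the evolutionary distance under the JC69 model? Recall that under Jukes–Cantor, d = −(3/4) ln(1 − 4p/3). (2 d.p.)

d = −(3/4) ln(1 − 4p/3) = −0.75 ln(1 − 0.628) = −0.75 ln(0.372)
  = −0.75 × (-0.988861) = 0.741646 substitutions/site.

0.74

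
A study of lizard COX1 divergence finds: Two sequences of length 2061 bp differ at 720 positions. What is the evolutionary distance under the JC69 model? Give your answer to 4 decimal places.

p = 720/2061 ≈ 0.349345.
d = −(3/4) ln(1 − 4p/3) = −0.75 ln(1 − 0.465793) = −0.75 ln(0.534207)
  = −0.75 × (-0.626972) = 0.470229 substitutions/site.

0.4702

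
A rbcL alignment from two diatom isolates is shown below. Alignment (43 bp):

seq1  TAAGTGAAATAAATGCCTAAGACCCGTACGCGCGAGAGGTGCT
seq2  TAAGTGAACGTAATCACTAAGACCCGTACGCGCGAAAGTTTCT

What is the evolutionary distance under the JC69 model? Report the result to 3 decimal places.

0.214

The sequences differ at 8 of 43 sites (9, 10, 11, 15, 16, 36, 39, 41), so p = 8/43 ≈ 0.186047.
d = −(3/4) ln(1 − 4p/3) = −0.75 ln(1 − 0.248063) = −0.75 ln(0.751937)
  = −0.75 × (-0.285103) = 0.213827 substitutions/site.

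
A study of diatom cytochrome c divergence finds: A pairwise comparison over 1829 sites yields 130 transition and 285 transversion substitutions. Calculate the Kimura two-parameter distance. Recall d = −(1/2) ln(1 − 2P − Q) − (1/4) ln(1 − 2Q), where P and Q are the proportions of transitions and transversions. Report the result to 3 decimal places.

P = 130/1829 ≈ 0.071077 and Q = 285/1829 ≈ 0.155823.
Under the Kimura two-parameter model, d = −½ ln(1 − 2P − Q) − ¼ ln(1 − 2Q).
1 − 2P − Q = 0.702023, giving −½ ln(0.702023) = 0.176895.
1 − 2Q = 0.688354, giving −¼ ln(0.688354) = 0.093363.
d = 0.176895 + 0.093363 = 0.270258.

0.270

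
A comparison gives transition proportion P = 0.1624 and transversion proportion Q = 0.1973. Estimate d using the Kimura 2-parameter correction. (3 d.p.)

Under the Kimura two-parameter model, d = −½ ln(1 − 2P − Q) − ¼ ln(1 − 2Q).
1 − 2P − Q = 0.4779, giving −½ ln(0.4779) = 0.369177.
1 − 2Q = 0.6054, giving −¼ ln(0.6054) = 0.125466.
d = 0.369177 + 0.125466 = 0.494643.

0.495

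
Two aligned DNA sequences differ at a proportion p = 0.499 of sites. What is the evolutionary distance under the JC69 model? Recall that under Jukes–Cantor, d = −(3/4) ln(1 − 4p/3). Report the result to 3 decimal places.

d = −(3/4) ln(1 − 4p/3) = −0.75 ln(1 − 0.665333) = −0.75 ln(0.334667)
  = −0.75 × (-1.094619) = 0.820964 substitutions/site.

0.821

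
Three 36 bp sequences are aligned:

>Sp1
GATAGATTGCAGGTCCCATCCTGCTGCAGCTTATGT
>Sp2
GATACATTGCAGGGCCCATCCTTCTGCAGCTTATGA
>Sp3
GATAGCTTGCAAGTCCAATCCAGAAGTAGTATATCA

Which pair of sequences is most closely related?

Sp1–Sp2: 4/36 differ, p = 0.111, d = 0.120.
Sp1–Sp3: 11/36 differ, p = 0.306, d = 0.392.
Sp2–Sp3: 13/36 differ, p = 0.361, d = 0.493.
The smallest distance is between Sp1 and Sp2.

Sp1 and Sp2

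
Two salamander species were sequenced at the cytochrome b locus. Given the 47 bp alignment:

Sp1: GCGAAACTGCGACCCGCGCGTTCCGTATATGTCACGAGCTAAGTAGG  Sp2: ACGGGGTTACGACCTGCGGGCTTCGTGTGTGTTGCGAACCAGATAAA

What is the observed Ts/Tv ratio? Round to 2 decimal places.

19.00

Transitions are A↔G and C↔T; transversions are all other mismatches.
Transitions: 19. Transversions: 1.
R = 19/1 = 19.00.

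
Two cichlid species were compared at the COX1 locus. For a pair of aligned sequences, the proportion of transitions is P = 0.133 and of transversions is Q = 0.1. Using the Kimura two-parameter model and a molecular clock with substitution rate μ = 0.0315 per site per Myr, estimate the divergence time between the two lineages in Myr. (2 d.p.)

4.50

Under the Kimura two-parameter model, d = −½ ln(1 − 2P − Q) − ¼ ln(1 − 2Q).
1 − 2P − Q = 0.634, giving −½ ln(0.634) = 0.227853.
1 − 2Q = 0.8, giving −¼ ln(0.8) = 0.055786.
d = 0.227853 + 0.055786 = 0.283639.
Under a molecular clock d = 2μt, so t = d/(2μ) = 0.283639 / (2 × 0.0315) = 4.50 Myr.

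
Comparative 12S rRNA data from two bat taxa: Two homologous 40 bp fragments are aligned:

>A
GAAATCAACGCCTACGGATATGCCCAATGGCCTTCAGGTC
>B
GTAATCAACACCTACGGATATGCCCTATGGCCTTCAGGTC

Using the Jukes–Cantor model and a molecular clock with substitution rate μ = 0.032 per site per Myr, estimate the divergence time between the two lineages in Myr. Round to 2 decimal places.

The sequences differ at 3 of 40 sites (2, 10, 26), so p = 3/40 = 0.075.
d = −(3/4) ln(1 − 4p/3) = −0.75 ln(1 − 0.1) = −0.75 ln(0.9)
  = −0.75 × (-0.105361) = 0.079021 substitutions/site.
Under a molecular clock d = 2μt, so t = d/(2μ) = 0.079021 / (2 × 0.032) = 1.23 Myr.

1.23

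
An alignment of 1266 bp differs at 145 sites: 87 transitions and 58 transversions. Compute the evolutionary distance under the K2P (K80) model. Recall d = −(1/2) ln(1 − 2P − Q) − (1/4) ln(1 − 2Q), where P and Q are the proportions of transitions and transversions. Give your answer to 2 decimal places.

P = 87/1266 ≈ 0.06872 and Q = 58/1266 ≈ 0.045814.
Under the Kimura two-parameter model, d = −½ ln(1 − 2P − Q) − ¼ ln(1 − 2Q).
1 − 2P − Q = 0.816746, giving −½ ln(0.816746) = 0.101214.
1 − 2Q = 0.908372, giving −¼ ln(0.908372) = 0.024025.
d = 0.101214 + 0.024025 = 0.125239.

0.13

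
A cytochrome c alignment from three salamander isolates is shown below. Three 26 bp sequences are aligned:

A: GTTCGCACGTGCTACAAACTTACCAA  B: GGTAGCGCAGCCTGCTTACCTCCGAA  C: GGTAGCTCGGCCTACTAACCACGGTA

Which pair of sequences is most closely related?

B and C

A–B: 12/26 differ, p = 0.462, d = 0.717.
A–C: 12/26 differ, p = 0.462, d = 0.717.
B–C: 7/26 differ, p = 0.269, d = 0.334.
The smallest distance is between B and C.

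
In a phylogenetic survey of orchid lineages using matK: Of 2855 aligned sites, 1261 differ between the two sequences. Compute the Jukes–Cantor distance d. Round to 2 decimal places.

p = 1261/2855 ≈ 0.441681.
d = −(3/4) ln(1 − 4p/3) = −0.75 ln(1 − 0.588908) = −0.75 ln(0.411092)
  = −0.75 × (-0.888938) = 0.666704 substitutions/site.

0.67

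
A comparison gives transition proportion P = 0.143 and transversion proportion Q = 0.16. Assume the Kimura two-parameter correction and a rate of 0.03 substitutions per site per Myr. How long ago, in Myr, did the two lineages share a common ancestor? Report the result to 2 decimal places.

6.53

Under the Kimura two-parameter model, d = −½ ln(1 − 2P − Q) − ¼ ln(1 − 2Q).
1 − 2P − Q = 0.554, giving −½ ln(0.554) = 0.295295.
1 − 2Q = 0.68, giving −¼ ln(0.68) = 0.096416.
d = 0.295295 + 0.096416 = 0.391711.
Under a molecular clock d = 2μt, so t = d/(2μ) = 0.391711 / (2 × 0.03) = 6.53 Myr.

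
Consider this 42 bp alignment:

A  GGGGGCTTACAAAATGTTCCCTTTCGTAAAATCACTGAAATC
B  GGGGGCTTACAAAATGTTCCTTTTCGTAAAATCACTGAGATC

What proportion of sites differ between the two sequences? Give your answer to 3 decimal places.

The sequences differ at 2 of 42 positions (sites 21, 39).
p = 2/42 = 0.047619… ≈ 0.048 (to 3 d.p.).

0.048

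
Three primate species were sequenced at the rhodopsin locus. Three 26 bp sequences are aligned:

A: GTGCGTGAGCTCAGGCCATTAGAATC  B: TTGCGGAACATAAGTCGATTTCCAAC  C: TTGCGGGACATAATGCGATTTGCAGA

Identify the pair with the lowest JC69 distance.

B and C

A–B: 12/26 differ, p = 0.462, d = 0.717.
A–C: 11/26 differ, p = 0.423, d = 0.623.
B–C: 6/26 differ, p = 0.231, d = 0.276.
The smallest distance is between B and C.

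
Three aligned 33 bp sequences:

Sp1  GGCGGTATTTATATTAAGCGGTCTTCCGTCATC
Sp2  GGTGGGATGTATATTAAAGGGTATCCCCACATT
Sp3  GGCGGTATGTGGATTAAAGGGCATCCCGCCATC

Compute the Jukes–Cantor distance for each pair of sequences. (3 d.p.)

d(Sp1,Sp2) = 0.388, d(Sp1,Sp3) = 0.339, d(Sp2,Sp3) = 0.293

Sp1–Sp2: 10/33 sites differ → p ≈ 0.30303, d = −0.75 ln(1 − 0.40404) = 0.388186 ≈ 0.388.
Sp1–Sp3: 9/33 sites differ → p ≈ 0.272727, d = −0.75 ln(1 − 0.363636) = 0.338988 ≈ 0.339.
Sp2–Sp3: 8/33 sites differ → p ≈ 0.242424, d = −0.75 ln(1 − 0.323232) = 0.292820 ≈ 0.293.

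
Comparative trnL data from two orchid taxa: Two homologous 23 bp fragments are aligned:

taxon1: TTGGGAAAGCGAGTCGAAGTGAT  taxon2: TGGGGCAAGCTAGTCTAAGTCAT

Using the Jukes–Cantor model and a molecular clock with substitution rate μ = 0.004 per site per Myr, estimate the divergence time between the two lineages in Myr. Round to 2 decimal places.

The sequences differ at 5 of 23 sites (2, 6, 11, 16, 21), so p = 5/23 ≈ 0.217391.
d = −(3/4) ln(1 − 4p/3) = −0.75 ln(1 − 0.289855) = −0.75 ln(0.710145)
  = −0.75 × (-0.342286) = 0.256715 substitutions/site.
Under a molecular clock d = 2μt, so t = d/(2μ) = 0.256715 / (2 × 0.004) = 32.09 Myr.

32.09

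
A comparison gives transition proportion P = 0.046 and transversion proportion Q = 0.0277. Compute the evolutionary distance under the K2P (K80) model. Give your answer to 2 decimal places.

Under the Kimura two-parameter model, d = −½ ln(1 − 2P − Q) − ¼ ln(1 − 2Q).
1 − 2P − Q = 0.8803, giving −½ ln(0.8803) = 0.063746.
1 − 2Q = 0.9446, giving −¼ ln(0.9446) = 0.014248.
d = 0.063746 + 0.014248 = 0.077994.

0.08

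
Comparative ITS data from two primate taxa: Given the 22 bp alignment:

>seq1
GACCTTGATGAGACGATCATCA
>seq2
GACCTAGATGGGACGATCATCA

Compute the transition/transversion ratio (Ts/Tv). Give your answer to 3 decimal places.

Transitions are A↔G and C↔T; transversions are all other mismatches.
Transitions: 1. Transversions: 1.
R = 1/1 = 1.000.

1.000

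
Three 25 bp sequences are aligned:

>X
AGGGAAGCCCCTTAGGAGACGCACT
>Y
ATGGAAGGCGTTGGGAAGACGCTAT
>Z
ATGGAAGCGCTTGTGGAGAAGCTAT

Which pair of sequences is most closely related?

X–Y: 9/25 differ, p = 0.360, d = 0.490.
X–Z: 8/25 differ, p = 0.320, d = 0.417.
Y–Z: 6/25 differ, p = 0.240, d = 0.289.
The smallest distance is between Y and Z.

Y and Z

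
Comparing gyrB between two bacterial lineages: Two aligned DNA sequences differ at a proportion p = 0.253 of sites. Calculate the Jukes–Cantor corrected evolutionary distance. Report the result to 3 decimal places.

0.309

d = −(3/4) ln(1 − 4p/3) = −0.75 ln(1 − 0.337333) = −0.75 ln(0.662667)
  = −0.75 × (-0.411483) = 0.308612 substitutions/site.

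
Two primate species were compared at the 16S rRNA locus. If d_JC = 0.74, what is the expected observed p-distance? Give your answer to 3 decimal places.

p = (3/4)(1 − e^(−4d/3)) = 0.75 × (1 − e^(-0.986667)) = 0.75 × (1 − 0.372817) = 0.470387.

0.470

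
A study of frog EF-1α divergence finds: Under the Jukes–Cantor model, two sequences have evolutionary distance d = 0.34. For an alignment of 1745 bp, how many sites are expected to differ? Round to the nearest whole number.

Invert JC69: p = (3/4)(1 − e^(−4d/3)) = 0.75 × (1 − e^(-0.453333)) = 0.75 × (1 − 0.635506) = 0.273371.
Expected differing sites = pL ≈ 0.273371 × 1745 = 477.032395 ≈ 477.

477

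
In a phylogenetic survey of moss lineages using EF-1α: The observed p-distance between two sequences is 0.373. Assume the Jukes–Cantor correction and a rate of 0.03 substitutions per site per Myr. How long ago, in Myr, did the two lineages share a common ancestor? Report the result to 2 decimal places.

8.60

d = −(3/4) ln(1 − 4p/3) = −0.75 ln(1 − 0.497333) = −0.75 ln(0.502667)
  = −0.75 × (-0.687827) = 0.515870 substitutions/site.
Under a molecular clock d = 2μt, so t = d/(2μ) = 0.515870 / (2 × 0.03) = 8.60 Myr.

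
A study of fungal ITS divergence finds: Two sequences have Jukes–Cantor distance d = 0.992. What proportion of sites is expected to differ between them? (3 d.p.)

0.550

p = (3/4)(1 − e^(−4d/3)) = 0.75 × (1 − e^(-1.322667)) = 0.75 × (1 − 0.266424) = 0.550182.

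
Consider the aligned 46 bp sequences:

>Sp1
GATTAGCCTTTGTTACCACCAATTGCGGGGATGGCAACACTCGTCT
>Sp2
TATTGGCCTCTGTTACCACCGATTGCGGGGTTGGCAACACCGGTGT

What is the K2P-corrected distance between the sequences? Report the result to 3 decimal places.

Of 46 sites, 4 differences are transitions and 4 are transversions, so P = 4/46 ≈ 0.086957 and Q = 4/46 ≈ 0.086957.
Under the Kimura two-parameter model, d = −½ ln(1 − 2P − Q) − ¼ ln(1 − 2Q).
1 − 2P − Q = 0.739129, giving −½ ln(0.739129) = 0.151141.
1 − 2Q = 0.826086, giving −¼ ln(0.826086) = 0.047764.
d = 0.151141 + 0.047764 = 0.198905.

0.199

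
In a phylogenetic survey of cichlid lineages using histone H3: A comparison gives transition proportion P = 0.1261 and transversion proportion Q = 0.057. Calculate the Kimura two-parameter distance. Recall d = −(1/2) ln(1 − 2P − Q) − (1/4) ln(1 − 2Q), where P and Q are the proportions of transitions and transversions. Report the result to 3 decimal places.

Under the Kimura two-parameter model, d = −½ ln(1 − 2P − Q) − ¼ ln(1 − 2Q).
1 − 2P − Q = 0.6908, giving −½ ln(0.6908) = 0.184952.
1 − 2Q = 0.886, giving −¼ ln(0.886) = 0.030260.
d = 0.184952 + 0.030260 = 0.215212.

0.215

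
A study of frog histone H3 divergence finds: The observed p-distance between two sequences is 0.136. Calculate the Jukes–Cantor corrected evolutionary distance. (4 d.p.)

0.1501

d = −(3/4) ln(1 − 4p/3) = −0.75 ln(1 − 0.181333) = −0.75 ln(0.818667)
  = −0.75 × (-0.200078) = 0.150059 substitutions/site.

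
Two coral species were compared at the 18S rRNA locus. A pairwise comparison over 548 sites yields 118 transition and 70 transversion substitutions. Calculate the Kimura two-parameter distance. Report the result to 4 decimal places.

P = 118/548 ≈ 0.215328 and Q = 70/548 ≈ 0.127737.
Under the Kimura two-parameter model, d = −½ ln(1 − 2P − Q) − ¼ ln(1 − 2Q).
1 − 2P − Q = 0.441607, giving −½ ln(0.441607) = 0.408667.
1 − 2Q = 0.744526, giving −¼ ln(0.744526) = 0.073752.
d = 0.408667 + 0.073752 = 0.482419.

0.4824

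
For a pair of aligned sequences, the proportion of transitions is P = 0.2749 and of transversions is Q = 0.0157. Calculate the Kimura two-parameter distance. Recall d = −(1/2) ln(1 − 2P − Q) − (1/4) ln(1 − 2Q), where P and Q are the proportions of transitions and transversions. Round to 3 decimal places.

0.425

Under the Kimura two-parameter model, d = −½ ln(1 − 2P − Q) − ¼ ln(1 − 2Q).
1 − 2P − Q = 0.4345, giving −½ ln(0.4345) = 0.416780.
1 − 2Q = 0.9686, giving −¼ ln(0.9686) = 0.007976.
d = 0.416780 + 0.007976 = 0.424756.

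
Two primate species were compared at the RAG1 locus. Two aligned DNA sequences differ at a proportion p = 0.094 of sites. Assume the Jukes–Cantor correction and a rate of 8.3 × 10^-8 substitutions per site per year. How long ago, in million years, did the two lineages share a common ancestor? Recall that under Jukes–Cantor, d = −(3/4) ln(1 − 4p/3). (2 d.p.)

d = −(3/4) ln(1 − 4p/3) = −0.75 ln(1 − 0.125333) = −0.75 ln(0.874667)
  = −0.75 × (-0.133912) = 0.100434 substitutions/site.
Under a molecular clock d = 2μt, so t = d/(2μ) = 0.100434 / (2 × 8.3 × 10^-8) = 0.61 million years.

0.61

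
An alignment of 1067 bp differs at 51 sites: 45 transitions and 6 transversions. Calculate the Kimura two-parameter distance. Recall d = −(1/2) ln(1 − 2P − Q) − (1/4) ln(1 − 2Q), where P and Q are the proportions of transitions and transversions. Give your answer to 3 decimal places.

P = 45/1067 ≈ 0.042174 and Q = 6/1067 ≈ 0.005623.
Under the Kimura two-parameter model, d = −½ ln(1 − 2P − Q) − ¼ ln(1 − 2Q).
1 − 2P − Q = 0.910029, giving −½ ln(0.910029) = 0.047139.
1 − 2Q = 0.988754, giving −¼ ln(0.988754) = 0.002827.
d = 0.047139 + 0.002827 = 0.049966.

0.050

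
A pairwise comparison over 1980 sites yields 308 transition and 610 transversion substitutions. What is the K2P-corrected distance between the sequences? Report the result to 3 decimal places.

P = 308/1980 ≈ 0.155556 and Q = 610/1980 ≈ 0.308081.
Under the Kimura two-parameter model, d = −½ ln(1 − 2P − Q) − ¼ ln(1 − 2Q).
1 − 2P − Q = 0.380807, giving −½ ln(0.380807) = 0.482731.
1 − 2Q = 0.383838, giving −¼ ln(0.383838) = 0.239384.
d = 0.482731 + 0.239384 = 0.722115.

0.722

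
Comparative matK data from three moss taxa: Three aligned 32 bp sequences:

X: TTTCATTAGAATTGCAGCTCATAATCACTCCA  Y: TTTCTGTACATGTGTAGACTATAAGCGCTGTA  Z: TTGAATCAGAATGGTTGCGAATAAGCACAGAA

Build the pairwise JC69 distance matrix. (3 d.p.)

X–Y: 13/32 sites differ → p = 0.40625, d = −0.75 ln(1 − 0.541667) = 0.585119 ≈ 0.585.
X–Z: 12/32 sites differ → p = 0.375, d = −0.75 ln(1 − 0.5) = 0.519860 ≈ 0.520.
Y–Z: 16/32 sites differ → p = 0.5, d = −0.75 ln(1 − 0.666667) = 0.823960 ≈ 0.824.

d(X,Y) = 0.585, d(X,Z) = 0.520, d(Y,Z) = 0.824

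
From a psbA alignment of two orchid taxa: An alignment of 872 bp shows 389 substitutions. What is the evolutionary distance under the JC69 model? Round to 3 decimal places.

p = 389/872 ≈ 0.446101.
d = −(3/4) ln(1 − 4p/3) = −0.75 ln(1 − 0.594801) = −0.75 ln(0.405199)
  = −0.75 × (-0.903377) = 0.677533 substitutions/site.

0.678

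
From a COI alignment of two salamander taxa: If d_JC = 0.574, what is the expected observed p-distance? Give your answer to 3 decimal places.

p = (3/4)(1 − e^(−4d/3)) = 0.75 × (1 − e^(-0.765333)) = 0.75 × (1 − 0.465179) = 0.401116.

0.401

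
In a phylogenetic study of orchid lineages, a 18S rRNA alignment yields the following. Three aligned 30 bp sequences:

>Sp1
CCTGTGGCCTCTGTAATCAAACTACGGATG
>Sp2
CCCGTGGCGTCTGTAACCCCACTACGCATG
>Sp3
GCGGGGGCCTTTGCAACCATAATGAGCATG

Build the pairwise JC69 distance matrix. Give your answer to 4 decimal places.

Sp1–Sp2: 6/30 sites differ → p = 0.2, d = −0.75 ln(1 − 0.266667) = 0.232617 ≈ 0.2326.
Sp1–Sp3: 11/30 sites differ → p ≈ 0.366667, d = −0.75 ln(1 − 0.488889) = 0.503376 ≈ 0.5034.
Sp2–Sp3: 11/30 sites differ → p ≈ 0.366667, d = −0.75 ln(1 − 0.488889) = 0.503376 ≈ 0.5034.

d(Sp1,Sp2) = 0.2326, d(Sp1,Sp3) = 0.5034, d(Sp2,Sp3) = 0.5034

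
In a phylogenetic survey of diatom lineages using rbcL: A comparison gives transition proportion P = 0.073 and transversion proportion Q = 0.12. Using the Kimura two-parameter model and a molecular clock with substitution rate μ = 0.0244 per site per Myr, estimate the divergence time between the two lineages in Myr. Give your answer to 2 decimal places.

Under the Kimura two-parameter model, d = −½ ln(1 − 2P − Q) − ¼ ln(1 − 2Q).
1 − 2P − Q = 0.734, giving −½ ln(0.734) = 0.154623.
1 − 2Q = 0.76, giving −¼ ln(0.76) = 0.068609.
d = 0.154623 + 0.068609 = 0.223232.
Under a molecular clock d = 2μt, so t = d/(2μ) = 0.223232 / (2 × 0.0244) = 4.57 Myr.

4.57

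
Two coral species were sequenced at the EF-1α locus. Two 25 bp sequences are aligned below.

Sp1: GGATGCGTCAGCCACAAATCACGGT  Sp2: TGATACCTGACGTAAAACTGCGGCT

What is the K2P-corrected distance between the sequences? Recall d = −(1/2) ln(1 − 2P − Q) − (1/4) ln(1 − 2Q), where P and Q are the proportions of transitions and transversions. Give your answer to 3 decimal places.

Of 25 sites, 2 differences are transitions and 11 are transversions, so P = 2/25 = 0.08 and Q = 11/25 = 0.44.
Under the Kimura two-parameter model, d = −½ ln(1 − 2P − Q) − ¼ ln(1 − 2Q).
1 − 2P − Q = 0.4, giving −½ ln(0.4) = 0.458145.
1 − 2Q = 0.12, giving −¼ ln(0.12) = 0.530066.
d = 0.458145 + 0.530066 = 0.988211.

0.988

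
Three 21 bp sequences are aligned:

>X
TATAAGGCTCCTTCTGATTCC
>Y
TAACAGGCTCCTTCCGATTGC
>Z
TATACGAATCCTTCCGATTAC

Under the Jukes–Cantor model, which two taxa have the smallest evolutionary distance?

X–Y: 4/21 differ, p = 0.190, d = 0.220.
X–Z: 5/21 differ, p = 0.238, d = 0.286.
Y–Z: 6/21 differ, p = 0.286, d = 0.360.
The smallest distance is between X and Y.

X and Y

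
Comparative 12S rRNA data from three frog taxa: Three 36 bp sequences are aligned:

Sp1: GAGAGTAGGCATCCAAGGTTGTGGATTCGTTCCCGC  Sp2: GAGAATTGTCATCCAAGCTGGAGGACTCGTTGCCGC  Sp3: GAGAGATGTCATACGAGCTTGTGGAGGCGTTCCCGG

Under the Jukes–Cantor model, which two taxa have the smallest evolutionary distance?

Sp1–Sp2: 8/36 differ, p = 0.222, d = 0.264.
Sp1–Sp3: 9/36 differ, p = 0.250, d = 0.304.
Sp2–Sp3: 10/36 differ, p = 0.278, d = 0.347.
The smallest distance is between Sp1 and Sp2.

Sp1 and Sp2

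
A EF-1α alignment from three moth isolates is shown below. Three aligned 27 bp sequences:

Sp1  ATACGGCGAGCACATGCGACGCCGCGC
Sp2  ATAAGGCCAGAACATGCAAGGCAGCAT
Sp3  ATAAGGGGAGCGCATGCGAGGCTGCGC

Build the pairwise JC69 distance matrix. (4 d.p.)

Sp1–Sp2: 8/27 sites differ → p ≈ 0.296296, d = −0.75 ln(1 − 0.395061) = 0.376971 ≈ 0.3770.
Sp1–Sp3: 5/27 sites differ → p ≈ 0.185185, d = −0.75 ln(1 − 0.246913) = 0.212681 ≈ 0.2127.
Sp2–Sp3: 8/27 sites differ → p ≈ 0.296296, d = −0.75 ln(1 − 0.395061) = 0.376971 ≈ 0.3770.

d(Sp1,Sp2) = 0.3770, d(Sp1,Sp3) = 0.2127, d(Sp2,Sp3) = 0.3770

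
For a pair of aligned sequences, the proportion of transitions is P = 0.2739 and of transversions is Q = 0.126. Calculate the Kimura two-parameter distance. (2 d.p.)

Under the Kimura two-parameter model, d = −½ ln(1 − 2P − Q) − ¼ ln(1 − 2Q).
1 − 2P − Q = 0.3262, giving −½ ln(0.3262) = 0.560122.
1 − 2Q = 0.748, giving −¼ ln(0.748) = 0.072588.
d = 0.560122 + 0.072588 = 0.632710.

0.63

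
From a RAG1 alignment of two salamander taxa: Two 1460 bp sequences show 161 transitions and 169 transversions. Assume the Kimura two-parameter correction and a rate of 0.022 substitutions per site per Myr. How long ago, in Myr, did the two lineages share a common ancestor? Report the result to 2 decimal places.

P = 161/1460 ≈ 0.110274 and Q = 169/1460 ≈ 0.115753.
Under the Kimura two-parameter model, d = −½ ln(1 − 2P − Q) − ¼ ln(1 − 2Q).
1 − 2P − Q = 0.663699, giving −½ ln(0.663699) = 0.204963.
1 − 2Q = 0.768494, giving −¼ ln(0.768494) = 0.065831.
d = 0.204963 + 0.065831 = 0.270794.
Under a molecular clock d = 2μt, so t = d/(2μ) = 0.270794 / (2 × 0.022) = 6.15 Myr.

6.15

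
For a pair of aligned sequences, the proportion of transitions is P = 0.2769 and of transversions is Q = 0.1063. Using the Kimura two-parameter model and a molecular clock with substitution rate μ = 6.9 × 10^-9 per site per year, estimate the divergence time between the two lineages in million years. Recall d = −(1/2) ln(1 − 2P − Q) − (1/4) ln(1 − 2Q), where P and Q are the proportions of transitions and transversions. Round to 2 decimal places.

Under the Kimura two-parameter model, d = −½ ln(1 − 2P − Q) − ¼ ln(1 − 2Q).
1 − 2P − Q = 0.3399, giving −½ ln(0.3399) = 0.539552.
1 − 2Q = 0.7874, giving −¼ ln(0.7874) = 0.059755.
d = 0.539552 + 0.059755 = 0.599307.
Under a molecular clock d = 2μt, so t = d/(2μ) = 0.599307 / (2 × 6.9 × 10^-9) = 43.43 million years.

43.43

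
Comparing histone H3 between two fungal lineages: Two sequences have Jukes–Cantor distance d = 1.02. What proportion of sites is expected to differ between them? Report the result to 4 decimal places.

0.5575

p = (3/4)(1 − e^(−4d/3)) = 0.75 × (1 − e^(-1.36)) = 0.75 × (1 − 0.256661) = 0.557504.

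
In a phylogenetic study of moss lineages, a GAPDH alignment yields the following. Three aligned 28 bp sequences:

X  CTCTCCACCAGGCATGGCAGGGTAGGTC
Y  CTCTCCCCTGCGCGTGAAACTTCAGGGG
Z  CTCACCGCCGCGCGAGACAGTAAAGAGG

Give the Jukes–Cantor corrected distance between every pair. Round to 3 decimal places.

X–Y: 13/28 sites differ → p ≈ 0.464286, d = −0.75 ln(1 − 0.619048) = 0.723811 ≈ 0.724.
X–Z: 13/28 sites differ → p ≈ 0.464286, d = −0.75 ln(1 − 0.619048) = 0.723811 ≈ 0.724.
Y–Z: 9/28 sites differ → p ≈ 0.321429, d = −0.75 ln(1 − 0.428572) = 0.419713 ≈ 0.420.

d(X,Y) = 0.724, d(X,Z) = 0.724, d(Y,Z) = 0.420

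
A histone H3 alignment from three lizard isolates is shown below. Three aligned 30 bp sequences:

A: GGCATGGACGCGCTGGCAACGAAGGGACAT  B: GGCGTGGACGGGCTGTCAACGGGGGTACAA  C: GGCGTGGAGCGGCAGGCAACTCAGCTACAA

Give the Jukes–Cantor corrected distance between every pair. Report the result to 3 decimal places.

A–B: 7/30 sites differ → p ≈ 0.233333, d = −0.75 ln(1 − 0.311111) = 0.279506 ≈ 0.280.
A–C: 10/30 sites differ → p ≈ 0.333333, d = −0.75 ln(1 − 0.444444) = 0.440839 ≈ 0.441.
B–C: 8/30 sites differ → p ≈ 0.266667, d = −0.75 ln(1 − 0.355556) = 0.329526 ≈ 0.330.

d(A,B) = 0.280, d(A,C) = 0.441, d(B,C) = 0.330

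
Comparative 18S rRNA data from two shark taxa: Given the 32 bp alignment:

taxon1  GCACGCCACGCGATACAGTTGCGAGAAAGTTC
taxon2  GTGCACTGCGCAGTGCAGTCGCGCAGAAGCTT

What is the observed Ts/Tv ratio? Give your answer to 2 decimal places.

Transitions are A↔G and C↔T; transversions are all other mismatches.
Transitions: 13. Transversions: 1.
R = 13/1 = 13.00.

13.00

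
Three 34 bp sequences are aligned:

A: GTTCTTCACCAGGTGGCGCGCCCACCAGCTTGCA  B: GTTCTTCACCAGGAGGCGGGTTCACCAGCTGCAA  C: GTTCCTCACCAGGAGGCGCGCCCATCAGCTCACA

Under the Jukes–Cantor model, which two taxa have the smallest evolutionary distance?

A and C

A–B: 7/34 differ, p = 0.206, d = 0.241.
A–C: 5/34 differ, p = 0.147, d = 0.164.
B–C: 8/34 differ, p = 0.235, d = 0.282.
The smallest distance is between A and C.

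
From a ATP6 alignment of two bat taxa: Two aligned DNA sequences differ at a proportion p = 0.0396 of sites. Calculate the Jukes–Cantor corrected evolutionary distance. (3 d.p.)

0.041

d = −(3/4) ln(1 − 4p/3) = −0.75 ln(1 − 0.0528) = −0.75 ln(0.9472)
  = −0.75 × (-0.054245) = 0.040684 substitutions/site.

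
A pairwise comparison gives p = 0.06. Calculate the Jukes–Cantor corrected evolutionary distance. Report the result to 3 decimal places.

0.063

d = −(3/4) ln(1 − 4p/3) = −0.75 ln(1 − 0.08) = −0.75 ln(0.92)
  = −0.75 × (-0.083382) = 0.062537 substitutions/site.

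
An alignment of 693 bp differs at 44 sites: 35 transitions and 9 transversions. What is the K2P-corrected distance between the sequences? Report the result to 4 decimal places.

0.0671

P = 35/693 ≈ 0.050505 and Q = 9/693 ≈ 0.012987.
Under the Kimura two-parameter model, d = −½ ln(1 − 2P − Q) − ¼ ln(1 − 2Q).
1 − 2P − Q = 0.886003, giving −½ ln(0.886003) = 0.060517.
1 − 2Q = 0.974026, giving −¼ ln(0.974026) = 0.006579.
d = 0.060517 + 0.006579 = 0.067096.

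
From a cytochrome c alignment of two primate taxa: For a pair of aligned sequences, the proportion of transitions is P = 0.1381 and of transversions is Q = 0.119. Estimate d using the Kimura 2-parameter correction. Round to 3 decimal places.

0.319

Under the Kimura two-parameter model, d = −½ ln(1 − 2P − Q) − ¼ ln(1 − 2Q).
1 − 2P − Q = 0.6048, giving −½ ln(0.6048) = 0.251429.
1 − 2Q = 0.762, giving −¼ ln(0.762) = 0.067952.
d = 0.251429 + 0.067952 = 0.319381.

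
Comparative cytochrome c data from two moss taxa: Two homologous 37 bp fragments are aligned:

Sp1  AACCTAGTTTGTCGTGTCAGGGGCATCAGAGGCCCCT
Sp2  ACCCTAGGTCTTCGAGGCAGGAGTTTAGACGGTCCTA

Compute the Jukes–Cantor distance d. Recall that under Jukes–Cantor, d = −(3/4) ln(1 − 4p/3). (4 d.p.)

The sequences differ at 16 of 37 sites, so p = 16/37 ≈ 0.432432.
d = −(3/4) ln(1 − 4p/3) = −0.75 ln(1 − 0.576576) = −0.75 ln(0.423424)
  = −0.75 × (-0.859381) = 0.644536 substitutions/site.

0.6445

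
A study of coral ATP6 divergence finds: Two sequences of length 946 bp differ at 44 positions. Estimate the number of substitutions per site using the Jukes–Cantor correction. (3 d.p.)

p = 44/946 ≈ 0.046512.
d = −(3/4) ln(1 − 4p/3) = −0.75 ln(1 − 0.062016) = −0.75 ln(0.937984)
  = −0.75 × (-0.064022) = 0.048017 substitutions/site.

0.048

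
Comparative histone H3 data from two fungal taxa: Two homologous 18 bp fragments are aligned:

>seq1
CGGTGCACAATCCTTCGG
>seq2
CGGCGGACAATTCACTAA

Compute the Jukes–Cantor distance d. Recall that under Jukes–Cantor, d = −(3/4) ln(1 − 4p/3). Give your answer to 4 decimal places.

The sequences differ at 8 of 18 sites (4, 6, 12, 14, 15, 16, 17, 18), so p = 8/18 ≈ 0.444444.
d = −(3/4) ln(1 − 4p/3) = −0.75 ln(1 − 0.592592) = −0.75 ln(0.407408)
  = −0.75 × (-0.897940) = 0.673455 substitutions/site.

0.6735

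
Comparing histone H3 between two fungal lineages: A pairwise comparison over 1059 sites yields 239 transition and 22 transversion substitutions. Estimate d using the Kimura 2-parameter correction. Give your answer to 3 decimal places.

0.330

P = 239/1059 ≈ 0.225685 and Q = 22/1059 ≈ 0.020774.
Under the Kimura two-parameter model, d = −½ ln(1 − 2P − Q) − ¼ ln(1 − 2Q).
1 − 2P − Q = 0.527856, giving −½ ln(0.527856) = 0.319466.
1 − 2Q = 0.958452, giving −¼ ln(0.958452) = 0.010609.
d = 0.319466 + 0.010609 = 0.330075.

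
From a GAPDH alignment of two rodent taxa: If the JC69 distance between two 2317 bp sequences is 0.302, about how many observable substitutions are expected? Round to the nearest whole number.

Invert JC69: p = (3/4)(1 − e^(−4d/3)) = 0.75 × (1 − e^(-0.402667)) = 0.75 × (1 − 0.668535) = 0.248599.
Expected differing sites = pL ≈ 0.248599 × 2317 = 576.003883 ≈ 576.

576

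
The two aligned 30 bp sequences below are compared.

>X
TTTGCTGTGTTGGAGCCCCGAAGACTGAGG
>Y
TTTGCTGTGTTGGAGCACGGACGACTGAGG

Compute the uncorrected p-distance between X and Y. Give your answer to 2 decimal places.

0.10

The sequences differ at 3 of 30 positions (sites 17, 19, 22).
p = 3/30 = 0.10.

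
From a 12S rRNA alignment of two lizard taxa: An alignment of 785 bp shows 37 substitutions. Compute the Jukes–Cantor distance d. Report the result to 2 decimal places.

p = 37/785 ≈ 0.047134.
d = −(3/4) ln(1 − 4p/3) = −0.75 ln(1 − 0.062845) = −0.75 ln(0.937155)
  = −0.75 × (-0.064907) = 0.048680 substitutions/site.

0.05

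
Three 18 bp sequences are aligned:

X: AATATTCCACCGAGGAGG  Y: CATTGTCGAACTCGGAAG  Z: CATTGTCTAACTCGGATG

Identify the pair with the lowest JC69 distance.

X–Y: 8/18 differ, p = 0.444, d = 0.673.
X–Z: 8/18 differ, p = 0.444, d = 0.673.
Y–Z: 2/18 differ, p = 0.111, d = 0.120.
The smallest distance is between Y and Z.

Y and Z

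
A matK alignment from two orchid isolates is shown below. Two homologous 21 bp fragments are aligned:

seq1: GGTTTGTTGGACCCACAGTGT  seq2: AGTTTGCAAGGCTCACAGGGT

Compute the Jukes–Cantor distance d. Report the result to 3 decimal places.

The sequences differ at 7 of 21 sites (1, 7, 8, 9, 11, 13, 19), so p = 7/21 ≈ 0.333333.
d = −(3/4) ln(1 − 4p/3) = −0.75 ln(1 − 0.444444) = −0.75 ln(0.555556)
  = −0.75 × (-0.587786) = 0.440840 substitutions/site.

0.441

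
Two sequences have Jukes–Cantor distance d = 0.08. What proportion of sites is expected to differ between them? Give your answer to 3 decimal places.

0.076

p = (3/4)(1 − e^(−4d/3)) = 0.75 × (1 − e^(-0.106667)) = 0.75 × (1 − 0.898825) = 0.075881.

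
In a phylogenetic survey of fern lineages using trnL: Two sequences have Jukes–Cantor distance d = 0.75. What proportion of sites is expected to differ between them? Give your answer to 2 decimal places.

p = (3/4)(1 − e^(−4d/3)) = 0.75 × (1 − e^(-1)) = 0.75 × (1 − 0.367879) = 0.474091.

0.47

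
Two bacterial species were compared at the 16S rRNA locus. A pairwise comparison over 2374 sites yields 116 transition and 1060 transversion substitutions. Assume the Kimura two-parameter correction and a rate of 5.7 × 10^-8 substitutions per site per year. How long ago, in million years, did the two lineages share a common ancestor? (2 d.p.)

P = 116/2374 ≈ 0.048863 and Q = 1060/2374 ≈ 0.446504.
Under the Kimura two-parameter model, d = −½ ln(1 − 2P − Q) − ¼ ln(1 − 2Q).
1 − 2P − Q = 0.45577, giving −½ ln(0.45577) = 0.392883.
1 − 2Q = 0.106992, giving −¼ ln(0.106992) = 0.558750.
d = 0.392883 + 0.558750 = 0.951633.
Under a molecular clock d = 2μt, so t = d/(2μ) = 0.951633 / (2 × 5.7 × 10^-8) = 8.35 million years.

8.35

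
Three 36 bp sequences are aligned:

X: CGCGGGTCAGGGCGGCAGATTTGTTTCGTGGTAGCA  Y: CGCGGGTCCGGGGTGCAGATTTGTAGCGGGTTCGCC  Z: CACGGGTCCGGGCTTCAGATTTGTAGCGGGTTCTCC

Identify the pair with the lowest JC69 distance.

X–Y: 9/36 differ, p = 0.250, d = 0.304.
X–Z: 11/36 differ, p = 0.306, d = 0.392.
Y–Z: 4/36 differ, p = 0.111, d = 0.120.
The smallest distance is between Y and Z.

Y and Z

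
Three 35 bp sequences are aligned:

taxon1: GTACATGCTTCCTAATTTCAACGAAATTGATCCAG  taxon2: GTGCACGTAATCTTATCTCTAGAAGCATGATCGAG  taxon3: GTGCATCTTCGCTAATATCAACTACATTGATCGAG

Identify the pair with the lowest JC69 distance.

taxon1 and taxon3

taxon1–taxon2: 15/35 differ, p = 0.429, d = 0.635.
taxon1–taxon3: 9/35 differ, p = 0.257, d = 0.315.
taxon2–taxon3: 13/35 differ, p = 0.371, d = 0.513.
The smallest distance is between taxon1 and taxon3.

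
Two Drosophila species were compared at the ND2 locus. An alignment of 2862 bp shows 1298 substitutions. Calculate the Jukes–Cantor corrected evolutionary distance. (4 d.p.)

p = 1298/2862 ≈ 0.453529.
d = −(3/4) ln(1 − 4p/3) = −0.75 ln(1 − 0.604705) = −0.75 ln(0.395295)
  = −0.75 × (-0.928123) = 0.696092 substitutions/site.

0.6961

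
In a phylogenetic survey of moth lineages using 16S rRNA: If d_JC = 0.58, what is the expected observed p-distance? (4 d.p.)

p = (3/4)(1 − e^(−4d/3)) = 0.75 × (1 − e^(-0.773333)) = 0.75 × (1 − 0.461472) = 0.403896.

0.4039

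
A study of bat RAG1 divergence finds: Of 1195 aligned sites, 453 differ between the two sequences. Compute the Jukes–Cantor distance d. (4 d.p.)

p = 453/1195 ≈ 0.379079.
d = −(3/4) ln(1 − 4p/3) = −0.75 ln(1 − 0.505439) = −0.75 ln(0.494561)
  = −0.75 × (-0.704085) = 0.528064 substitutions/site.

0.5281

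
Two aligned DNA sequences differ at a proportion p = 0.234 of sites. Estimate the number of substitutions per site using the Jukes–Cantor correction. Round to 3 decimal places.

0.280

d = −(3/4) ln(1 − 4p/3) = −0.75 ln(1 − 0.312) = −0.75 ln(0.688)
  = −0.75 × (-0.373966) = 0.280475 substitutions/site.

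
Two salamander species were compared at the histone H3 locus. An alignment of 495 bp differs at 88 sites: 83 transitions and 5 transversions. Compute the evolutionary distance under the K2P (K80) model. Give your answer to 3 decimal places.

P = 83/495 ≈ 0.167677 and Q = 5/495 ≈ 0.010101.
Under the Kimura two-parameter model, d = −½ ln(1 − 2P − Q) − ¼ ln(1 − 2Q).
1 − 2P − Q = 0.654545, giving −½ ln(0.654545) = 0.211907.
1 − 2Q = 0.979798, giving −¼ ln(0.979798) = 0.005102.
d = 0.211907 + 0.005102 = 0.217009.

0.217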